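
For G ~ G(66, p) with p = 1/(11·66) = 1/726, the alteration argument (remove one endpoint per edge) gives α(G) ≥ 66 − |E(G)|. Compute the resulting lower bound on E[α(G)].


E[|E(G)|] = C(66, 2)·p = 2145 · (1/726) = 65/22.
E[α(G)] ≥ n − E[|E(G)|] = 66 − 65/22 = 1387/22.
Numerically: ≈ 63.045.
(This is only a lower bound; the true E[α(G)] may be larger.)

E[α(G)] ≥ 1387/22 ≈ 63.045.


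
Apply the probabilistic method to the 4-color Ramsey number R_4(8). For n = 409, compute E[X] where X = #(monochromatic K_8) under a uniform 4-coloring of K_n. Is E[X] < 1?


E[X] = C(409, 8) · 4^{1 − 28} = 18128041135797879 · 4^{−27} = 18128041135797879/18014398509481984.
As a reduced fraction: E[X] = 18128041135797879/18014398509481984 ≈ 1.006.
Is E[X] < 1? NO.
Since E[X] ≥ 1, the first-moment bound is inconclusive at n = 409; it does NOT by itself certify R_4(8) > 409.

E[X] = 18128041135797879/18014398509481984 ≈ 1.006; E[X] ≥ 1; first-moment method inconclusive here.


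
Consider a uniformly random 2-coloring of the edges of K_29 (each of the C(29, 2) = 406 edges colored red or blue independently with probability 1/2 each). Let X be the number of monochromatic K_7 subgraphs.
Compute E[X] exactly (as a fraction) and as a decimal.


Let X = Σ_S X_S over the C(29, 7) = 1560780 subsets S of size 7, where X_S = 1 if the K_7 on S is monochromatic.
For a fixed S, the K_7 on S has C(7, 2) = 21 edges. P[all 21 edges red] = (1/2)^21, and likewise for blue, so P[monochromatic] = 2·(1/2)^21 = 2^{1 − 21} = 1/1048576.
By linearity: E[X] = C(29, 7) · 2^{1 − 21} = 1560780 · 1/1048576 = 390195/262144.
Numerically: E[X] ≈ 1.4885.

E[X] = C(29,7)·2^(1−C(7,2)) = 390195/262144 ≈ 1.4885.


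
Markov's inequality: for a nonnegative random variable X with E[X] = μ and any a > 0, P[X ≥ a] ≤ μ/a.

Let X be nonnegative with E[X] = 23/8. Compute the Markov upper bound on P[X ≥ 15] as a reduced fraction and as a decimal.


μ = E[X] = 23/8, a = 15.
Markov: P[X ≥ 15] ≤ μ/a = (23/8)/15 = 23/120.
Numerically: ≈ 0.192.
(Since a = 15 > μ = 2.875, the bound 23/120 is < 1 and informative.)

P[X ≥ 15] ≤ 23/120 ≈ 0.192.


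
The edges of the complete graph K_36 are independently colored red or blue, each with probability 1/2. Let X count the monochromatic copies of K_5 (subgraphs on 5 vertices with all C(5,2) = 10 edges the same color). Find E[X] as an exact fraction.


Let X = Σ_S X_S over the C(36, 5) = 376992 subsets S of size 5, where X_S = 1 if the K_5 on S is monochromatic.
For a fixed S, the K_5 on S has C(5, 2) = 10 edges. P[all 10 edges red] = (1/2)^10, and likewise for blue, so P[monochromatic] = 2·(1/2)^10 = 2^{1 − 10} = 1/512.
By linearity: E[X] = C(36, 5) · 2^{1 − 10} = 376992 · 1/512 = 11781/16.
Numerically: E[X] ≈ 736.312.

E[X] = C(36,5)·2^(1−C(5,2)) = 11781/16 ≈ 736.312.


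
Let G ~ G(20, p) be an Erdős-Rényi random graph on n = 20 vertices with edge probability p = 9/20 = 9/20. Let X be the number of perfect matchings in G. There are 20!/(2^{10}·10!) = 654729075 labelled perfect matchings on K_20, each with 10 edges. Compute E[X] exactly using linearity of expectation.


K_20 has 20!/(2^{10}·10!) = 654729075 labelled perfect matchings.
For each such perfect matching H, let X_H = 1 if all 10 edges of H are present in G. Then P[X_H = 1] = p^{10} = (9/20)^{10} = 3486784401/10240000000000.
By linearity of expectation: E[X] = Σ_H E[X_H] = 654729075 · p^{10} = 654729075 · 3486784401/10240000000000 = 91315965023646363/409600000000.
Numerically: E[X] ≈ 2.2294e+05.

E[X] = 654729075 · (9/20)^{10} = 91315965023646363/409600000000 ≈ 2.2294e+05.


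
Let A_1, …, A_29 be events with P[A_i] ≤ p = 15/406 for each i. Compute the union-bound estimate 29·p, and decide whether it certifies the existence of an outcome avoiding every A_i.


Union bound: P[∪_{i=1}^{29} A_i] ≤ Σ_i P[A_i] ≤ 29·p = 29·(15/406) = 15/14.
Numerically: 15/14 ≈ 1.071429.
Is 15/14 < 1? NO.
Since the bound 15/14 is ≥ 1, the union bound is uninformative here; it does NOT by itself certify existence.

29·p = 15/14 ≈ 1.071429; existence NOT certified by the union bound.


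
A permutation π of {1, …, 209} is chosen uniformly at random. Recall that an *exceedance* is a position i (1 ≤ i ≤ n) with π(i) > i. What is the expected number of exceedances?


Write X = Σ_{i=1}^{209} X_i, where X_i = 1_{π(i) > i}.
For each fixed i, π(i) is uniform over {1, …, 209} (marginal of a uniform permutation), so P[π(i) > i] = (n − i)/n. Summing: Σ_{i=1}^{209} (n − i)/n = (0 + 1 + … + 208)/209 = 209(209 − 1)/(2·209) = (209 − 1)/2.
Hence E[X] = Σ_{i=1}^{209} (209 − i)/209 = 104 ≈ 104.0000.

E[X] = 104 = 104.0000.


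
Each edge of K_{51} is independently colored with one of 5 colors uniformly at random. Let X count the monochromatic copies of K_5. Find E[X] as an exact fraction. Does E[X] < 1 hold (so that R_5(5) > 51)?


E[X] = C(51, 5) · 5^{1 − 10} = 2349060 · 5^{−9} = 2349060/1953125.
As a reduced fraction: E[X] = 469812/390625 ≈ 1.2027187.
Is E[X] < 1? NO.
Since E[X] ≥ 1, the first-moment bound is inconclusive at n = 51; it does NOT by itself certify R_5(5) > 51.

E[X] = 469812/390625 ≈ 1.2027187; E[X] ≥ 1; first-moment method inconclusive here.


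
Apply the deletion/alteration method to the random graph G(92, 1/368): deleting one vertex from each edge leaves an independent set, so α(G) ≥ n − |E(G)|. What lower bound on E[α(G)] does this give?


E[|E(G)|] = C(92, 2)·p = 4186 · (1/368) = 91/8.
E[α(G)] ≥ n − E[|E(G)|] = 92 − 91/8 = 645/8.
Numerically: ≈ 80.62500.
(This is only a lower bound; the true E[α(G)] may be larger.)

E[α(G)] ≥ 645/8 ≈ 80.62500.


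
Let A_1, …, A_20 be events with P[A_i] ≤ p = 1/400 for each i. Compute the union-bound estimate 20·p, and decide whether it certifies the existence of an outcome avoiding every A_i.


Union bound: P[∪_{i=1}^{20} A_i] ≤ Σ_i P[A_i] ≤ 20·p = 20·(1/400) = 1/20.
Numerically: 1/20 ≈ 0.0500.
Is 1/20 < 1? YES.
Since P[∪ A_i] ≤ 1/20 < 1, the complement has P[∩ A_i^c] ≥ 1 − 1/20 = 19/20 > 0, so some outcome avoids every A_i.

20·p = 1/20 ≈ 0.0500; existence CERTIFIED by the union bound.


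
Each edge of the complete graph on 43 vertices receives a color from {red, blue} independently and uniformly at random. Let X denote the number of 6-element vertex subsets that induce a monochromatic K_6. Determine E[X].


Let X = Σ_S X_S over the C(43, 6) = 6096454 subsets S of size 6, where X_S = 1 if the K_6 on S is monochromatic.
For a fixed S, the K_6 on S has C(6, 2) = 15 edges. P[all 15 edges red] = (1/2)^15, and likewise for blue, so P[monochromatic] = 2·(1/2)^15 = 2^{1 − 15} = 1/16384.
By linearity of expectation: E[X] = C(43, 6) · 2^{1 − 15} = 6096454 · 1/16384 = 3048227/8192.
Numerically: E[X] ≈ 372.0980.

E[X] = C(43,6)·2^(1−C(6,2)) = 3048227/8192 ≈ 372.0980.


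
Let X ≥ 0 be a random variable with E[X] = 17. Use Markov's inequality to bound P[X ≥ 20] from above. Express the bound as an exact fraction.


μ = E[X] = 17, a = 20.
Markov: P[X ≥ 20] ≤ μ/a = (17)/20 = 17/20.
Numerically: ≈ 0.850000.
(Since a = 20 > μ = 17.000000, the bound 17/20 is < 1 and informative.)

P[X ≥ 20] ≤ 17/20 ≈ 0.850000.


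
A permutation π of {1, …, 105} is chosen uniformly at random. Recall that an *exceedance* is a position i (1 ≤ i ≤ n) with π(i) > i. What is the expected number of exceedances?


Write X = Σ_{i=1}^{105} X_i, where X_i = 1_{π(i) > i}.
For each fixed i, π(i) is uniform over {1, …, 105} (marginal of a uniform permutation), so P[π(i) > i] = (n − i)/n. Summing: Σ_{i=1}^{105} (n − i)/n = (0 + 1 + … + 104)/105 = 105(105 − 1)/(2·105) = (105 − 1)/2.
Hence E[X] = Σ_{i=1}^{105} (105 − i)/105 = 52 ≈ 52.000000.

E[X] = 52 = 52.000000.


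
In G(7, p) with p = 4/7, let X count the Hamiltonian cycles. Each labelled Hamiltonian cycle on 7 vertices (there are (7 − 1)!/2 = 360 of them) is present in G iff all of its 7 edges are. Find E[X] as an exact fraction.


K_7 has (7 − 1)!/2 = 360 labelled Hamiltonian cycles.
For each such Hamiltonian cycle H, let X_H = 1 if all 7 edges of H are present in G. Then P[X_H = 1] = p^{7} = (4/7)^{7} = 16384/823543.
Summing the indicators: E[X] = Σ_H E[X_H] = 360 · p^{7} = 360 · 16384/823543 = 5898240/823543.
Numerically: E[X] ≈ 7.162.

E[X] = 360 · (4/7)^{7} = 5898240/823543 ≈ 7.162.


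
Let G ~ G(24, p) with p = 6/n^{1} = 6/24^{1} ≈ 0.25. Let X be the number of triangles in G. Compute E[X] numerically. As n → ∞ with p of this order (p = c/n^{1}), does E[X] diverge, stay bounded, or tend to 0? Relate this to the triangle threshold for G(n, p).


Number of potential triangles: C(24, 3) = 2024.
Each occurs with probability p³ ≈ (0.25)³ ≈ 1.5625000e-02.
By linearity: E[X] = C(24, 3)·p³ ≈ 2024 · 1.5625000e-02 ≈ 31.62500.
Here α = 1, so p = 6/n is exactly at the triangle threshold p ~ 1/n. Asymptotically E[X] → c³/6 = 6³/6 = 36 ≈ 36.00000, a bounded constant. In this regime the triangle count is asymptotically Poisson(c³/6).

E[X] ≈ 31.62500; in regime p = Θ(1/n^{1}) E[X] stays bounded (at the triangle threshold p ~ 1/n).


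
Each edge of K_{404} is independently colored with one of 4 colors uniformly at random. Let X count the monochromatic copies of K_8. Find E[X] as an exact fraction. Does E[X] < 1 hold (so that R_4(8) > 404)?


E[X] = C(404, 8) · 4^{1 − 28} = 16415071523485570 · 4^{−27} = 16415071523485570/18014398509481984.
As a reduced fraction: E[X] = 8207535761742785/9007199254740992 ≈ 0.9112.
Is E[X] < 1? YES.
Since E[X] < 1, there exists a 4-coloring of K_{404} with no monochromatic K_8; hence R_4(8) > 404.

E[X] = 8207535761742785/9007199254740992 ≈ 0.9112; E[X] < 1, so R_4(8) > 404.


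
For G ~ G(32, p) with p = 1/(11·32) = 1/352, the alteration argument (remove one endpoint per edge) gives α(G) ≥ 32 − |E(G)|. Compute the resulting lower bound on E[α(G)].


E[|E(G)|] = C(32, 2)·p = 496 · (1/352) = 31/22.
E[α(G)] ≥ n − E[|E(G)|] = 32 − 31/22 = 673/22.
Numerically: ≈ 30.590909.
(This is only a lower bound; the true E[α(G)] may be larger.)

E[α(G)] ≥ 673/22 ≈ 30.590909.


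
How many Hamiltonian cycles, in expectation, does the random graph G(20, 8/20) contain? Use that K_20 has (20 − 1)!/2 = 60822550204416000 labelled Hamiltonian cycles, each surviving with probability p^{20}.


K_20 has (20 − 1)!/2 = 60822550204416000 labelled Hamiltonian cycles.
For each such Hamiltonian cycle H, let X_H = 1 if all 20 edges of H are present in G. Then P[X_H = 1] = p^{20} = (2/5)^{20} = 1048576/95367431640625.
By linearity of expectation: E[X] = Σ_H E[X_H] = 60822550204416000 · p^{20} = 60822550204416000 · 1048576/95367431640625 = 510216531225165692928/762939453125.
Numerically: E[X] ≈ 6.68751e+08.

E[X] = 60822550204416000 · (2/5)^{20} = 510216531225165692928/762939453125 ≈ 6.68751e+08.


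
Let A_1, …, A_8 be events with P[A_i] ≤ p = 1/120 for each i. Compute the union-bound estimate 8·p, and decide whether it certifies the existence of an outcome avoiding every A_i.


Union bound: P[∪_{i=1}^{8} A_i] ≤ Σ_i P[A_i] ≤ 8·p = 8·(1/120) = 1/15.
Numerically: 1/15 ≈ 0.067.
Is 1/15 < 1? YES.
Since P[∪ A_i] ≤ 1/15 < 1, the complement has P[∩ A_i^c] ≥ 1 − 1/15 = 14/15 > 0, so some outcome avoids every A_i.

8·p = 1/15 ≈ 0.067; existence CERTIFIED by the union bound.


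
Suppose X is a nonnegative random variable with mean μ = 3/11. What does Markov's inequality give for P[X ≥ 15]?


μ = E[X] = 3/11, a = 15.
Markov: P[X ≥ 15] ≤ μ/a = (3/11)/15 = 1/55.
Numerically: ≈ 0.018182.
(Since a = 15 > μ = 0.272727, the bound 1/55 is < 1 and informative.)

P[X ≥ 15] ≤ 1/55 ≈ 0.018182.


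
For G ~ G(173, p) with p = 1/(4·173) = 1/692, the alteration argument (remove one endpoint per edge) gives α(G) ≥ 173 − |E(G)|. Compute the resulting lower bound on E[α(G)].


E[|E(G)|] = C(173, 2)·p = 14878 · (1/692) = 43/2.
E[α(G)] ≥ n − E[|E(G)|] = 173 − 43/2 = 303/2.
Numerically: ≈ 151.500.
(This is only a lower bound; the true E[α(G)] may be larger.)

E[α(G)] ≥ 303/2 ≈ 151.500.


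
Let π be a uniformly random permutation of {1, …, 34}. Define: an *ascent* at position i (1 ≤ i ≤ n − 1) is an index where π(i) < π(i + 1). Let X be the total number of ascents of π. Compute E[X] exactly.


Write X = Σ X_I over i = 1, …, 33, with X_I the indicator of one ascent.
There are 33 indicators.
For each fixed i, the pair (π(i), π(i+1)) is a uniformly random ordered pair of distinct values from {1, …, 34}; by symmetry P[π(i) < π(i+1)] = 1/2.
By linearity: E[X] = 33 · (1/2) = (34 − 1) · (1/2) = 33/2 ≈ 16.500.

E[X] = 33/2 = 16.500.


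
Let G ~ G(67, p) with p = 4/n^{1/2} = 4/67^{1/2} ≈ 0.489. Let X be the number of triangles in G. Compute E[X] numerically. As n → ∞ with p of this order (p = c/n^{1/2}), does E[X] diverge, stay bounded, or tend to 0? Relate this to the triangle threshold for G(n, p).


Number of potential triangles: C(67, 3) = 47905.
Each occurs with probability p³ ≈ (0.489)³ ≈ 1.16699e-01.
By linearity: E[X] = C(67, 3)·p³ ≈ 47905 · 1.16699e-01 ≈ 5590.474.
Since α = 1/2 < 1, p = c/n^{1/2} ≫ 1/n is above the triangle threshold p ~ 1/n. Asymptotically E[X] ~ (c³/6)·n^{3(1−α)} = (4³/6)·n^{1.5} → ∞; triangles are abundant w.h.p.

E[X] ≈ 5590.474; in regime p = Θ(1/n^{1/2}) E[X] diverges (above the triangle threshold p ~ 1/n).


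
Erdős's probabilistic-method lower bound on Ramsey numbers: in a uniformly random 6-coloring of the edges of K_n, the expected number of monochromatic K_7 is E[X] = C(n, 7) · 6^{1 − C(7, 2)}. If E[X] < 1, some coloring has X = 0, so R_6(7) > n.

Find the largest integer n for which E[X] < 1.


We need C(n, 7) · 6^{1 − 21} < 1, i.e. C(n, 7) < 6^{21 − 1} = 3656158440062976.
Check values of n near the boundary:
  n = 563: C(563, 7) = 3426622515769596; 3426622515769596 < 3656158440062976? YES
  n = 564: C(564, 7) = 3469685994423792; 3469685994423792 < 3656158440062976? YES
  n = 565: C(565, 7) = 3513212521235560; 3513212521235560 < 3656158440062976? YES
  n = 566: C(566, 7) = 3557206237959440; 3557206237959440 < 3656158440062976? YES
  n = 567: C(567, 7) = 3601671315933933; 3601671315933933 < 3656158440062976? YES
  n = 568: C(568, 7) = 3646611956239704; 3646611956239704 < 3656158440062976? YES
  n = 569: C(569, 7) = 3692032389858348; 3692032389858348 < 3656158440062976? NO
The largest n with C(n, 7) < 3656158440062976 is n = 568 (where E[X] = 16882462760369/16926659444736 ≈ 0.997). Hence R_6(7) > 568, i.e. R_6(7) ≥ 569.

Largest n = 568; hence R_6(7) > 568.


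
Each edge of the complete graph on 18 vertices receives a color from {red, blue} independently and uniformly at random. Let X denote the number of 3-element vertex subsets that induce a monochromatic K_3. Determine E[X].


Let X = Σ_S X_S over the C(18, 3) = 816 subsets S of size 3, where X_S = 1 if the K_3 on S is monochromatic.
For a fixed S, the K_3 on S has C(3, 2) = 3 edges. P[all 3 edges red] = (1/2)^3, and likewise for blue, so P[monochromatic] = 2·(1/2)^3 = 2^{1 − 3} = 1/4.
By linearity of expectation: E[X] = C(18, 3) · 2^{1 − 3} = 816 · 1/4 = 204.
Numerically: E[X] ≈ 204.00000.

E[X] = C(18,3)·2^(1−C(3,2)) = 204 ≈ 204.00000.


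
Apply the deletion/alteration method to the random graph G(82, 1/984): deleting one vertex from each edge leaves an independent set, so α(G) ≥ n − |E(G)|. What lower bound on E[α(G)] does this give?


E[|E(G)|] = C(82, 2)·p = 3321 · (1/984) = 27/8.
E[α(G)] ≥ n − E[|E(G)|] = 82 − 27/8 = 629/8.
Numerically: ≈ 78.62500.
(This is only a lower bound; the true E[α(G)] may be larger.)

E[α(G)] ≥ 629/8 ≈ 78.62500.


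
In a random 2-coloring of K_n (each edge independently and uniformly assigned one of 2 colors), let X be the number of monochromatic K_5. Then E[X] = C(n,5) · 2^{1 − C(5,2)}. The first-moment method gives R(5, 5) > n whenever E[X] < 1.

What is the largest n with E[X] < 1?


We need C(n, 5) · 2^{1 − 10} < 1, i.e. C(n, 5) < 2^{10 − 1} = 512.
Check values of n near the boundary:
  n = 8: C(8, 5) = 56; 56 < 512? YES
  n = 9: C(9, 5) = 126; 126 < 512? YES
  n = 10: C(10, 5) = 252; 252 < 512? YES
  n = 11: C(11, 5) = 462; 462 < 512? YES
  n = 12: C(12, 5) = 792; 792 < 512? NO
  n = 13: C(13, 5) = 1287; 1287 < 512? NO
  n = 14: C(14, 5) = 2002; 2002 < 512? NO
The largest n with C(n, 5) < 512 is n = 11 (where E[X] = 231/256 ≈ 0.902). Hence R(5, 5) > 11, i.e. R(5, 5) ≥ 12.

Largest n = 11; hence R(5, 5) > 11.


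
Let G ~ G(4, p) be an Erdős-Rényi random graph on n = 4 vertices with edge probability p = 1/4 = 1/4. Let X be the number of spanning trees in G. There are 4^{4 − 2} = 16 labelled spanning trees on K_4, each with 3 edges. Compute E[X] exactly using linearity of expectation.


K_4 has 4^{4 − 2} = 16 labelled spanning trees.
For each such spanning tree H, let X_H = 1 if all 3 edges of H are present in G. Then P[X_H = 1] = p^{3} = (1/4)^{3} = 1/64.
By linearity of expectation: E[X] = Σ_H E[X_H] = 16 · p^{3} = 16 · 1/64 = 1/4.
Numerically: E[X] ≈ 0.25.

E[X] = 16 · (1/4)^{3} = 1/4 ≈ 0.25.


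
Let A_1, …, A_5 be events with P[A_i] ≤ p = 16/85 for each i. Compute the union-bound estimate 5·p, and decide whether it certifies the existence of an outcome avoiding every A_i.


Union bound: P[∪_{i=1}^{5} A_i] ≤ Σ_i P[A_i] ≤ 5·p = 5·(16/85) = 16/17.
Numerically: 16/17 ≈ 0.941.
Is 16/17 < 1? YES.
Since P[∪ A_i] ≤ 16/17 < 1, the complement has P[∩ A_i^c] ≥ 1 − 16/17 = 1/17 > 0, so some outcome avoids every A_i.

5·p = 16/17 ≈ 0.941; existence CERTIFIED by the union bound.


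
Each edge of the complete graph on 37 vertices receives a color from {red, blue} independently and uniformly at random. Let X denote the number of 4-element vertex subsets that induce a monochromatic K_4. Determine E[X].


Let X = Σ_S X_S over the C(37, 4) = 66045 subsets S of size 4, where X_S = 1 if the K_4 on S is monochromatic.
For a fixed S, the K_4 on S has C(4, 2) = 6 edges. P[all 6 edges red] = (1/2)^6, and likewise for blue, so P[monochromatic] = 2·(1/2)^6 = 2^{1 − 6} = 1/32.
By linearity of expectation: E[X] = C(37, 4) · 2^{1 − 6} = 66045 · 1/32 = 66045/32.
Numerically: E[X] ≈ 2063.906250.

E[X] = C(37,4)·2^(1−C(4,2)) = 66045/32 ≈ 2063.906250.


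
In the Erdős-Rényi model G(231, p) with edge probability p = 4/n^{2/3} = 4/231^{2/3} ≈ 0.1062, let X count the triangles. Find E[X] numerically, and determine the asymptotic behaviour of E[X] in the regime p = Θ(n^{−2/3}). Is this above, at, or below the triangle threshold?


Number of potential triangles: C(231, 3) = 2027795.
Each occurs with probability p³ ≈ (0.1062)³ ≈ 1.199378e-03.
By linearity: E[X] = C(231, 3)·p³ ≈ 2027795 · 1.199378e-03 ≈ 2432.0924.
Since α = 2/3 < 1, p = c/n^{2/3} ≫ 1/n is above the triangle threshold p ~ 1/n. Asymptotically E[X] ~ (c³/6)·n^{3(1−α)} = (4³/6)·n^{1} → ∞; triangles are abundant w.h.p.

E[X] ≈ 2432.0924; in regime p = Θ(1/n^{2/3}) E[X] diverges (above the triangle threshold p ~ 1/n).


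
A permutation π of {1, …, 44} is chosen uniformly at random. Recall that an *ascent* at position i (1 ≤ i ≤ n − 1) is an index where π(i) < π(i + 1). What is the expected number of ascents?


Write X = Σ X_I over i = 1, …, 43, with X_I the indicator of one ascent.
There are 43 indicators.
For each fixed i, the pair (π(i), π(i+1)) is a uniformly random ordered pair of distinct values from {1, …, 44}; by symmetry P[π(i) < π(i+1)] = 1/2.
By linearity: E[X] = 43 · (1/2) = (44 − 1) · (1/2) = 43/2 ≈ 21.500.

E[X] = 43/2 = 21.500.


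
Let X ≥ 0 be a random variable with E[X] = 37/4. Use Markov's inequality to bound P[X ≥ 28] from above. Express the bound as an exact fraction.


μ = E[X] = 37/4, a = 28.
Markov: P[X ≥ 28] ≤ μ/a = (37/4)/28 = 37/112.
Numerically: ≈ 0.330357.
(Since a = 28 > μ = 9.250000, the bound 37/112 is < 1 and informative.)

P[X ≥ 28] ≤ 37/112 ≈ 0.330357.


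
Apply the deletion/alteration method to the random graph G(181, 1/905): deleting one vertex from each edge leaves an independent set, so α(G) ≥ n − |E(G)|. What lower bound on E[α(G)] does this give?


E[|E(G)|] = C(181, 2)·p = 16290 · (1/905) = 18.
E[α(G)] ≥ n − E[|E(G)|] = 181 − 18 = 163.
Numerically: ≈ 163.000.
(This is only a lower bound; the true E[α(G)] may be larger.)

E[α(G)] ≥ 163 ≈ 163.000.


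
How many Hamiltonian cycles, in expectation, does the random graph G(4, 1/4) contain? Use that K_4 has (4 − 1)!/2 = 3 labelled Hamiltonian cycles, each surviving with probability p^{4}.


K_4 has (4 − 1)!/2 = 3 labelled Hamiltonian cycles.
For each such Hamiltonian cycle H, let X_H = 1 if all 4 edges of H are present in G. Then P[X_H = 1] = p^{4} = (1/4)^{4} = 1/256.
By linearity of expectation: E[X] = Σ_H E[X_H] = 3 · p^{4} = 3 · 1/256 = 3/256.
Numerically: E[X] ≈ 0.01172.

E[X] = 3 · (1/4)^{4} = 3/256 ≈ 0.01172.


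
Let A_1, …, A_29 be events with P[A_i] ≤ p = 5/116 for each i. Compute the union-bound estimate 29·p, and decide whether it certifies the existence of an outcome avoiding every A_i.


Union bound: P[∪_{i=1}^{29} A_i] ≤ Σ_i P[A_i] ≤ 29·p = 29·(5/116) = 5/4.
Numerically: 5/4 ≈ 1.2500000.
Is 5/4 < 1? NO.
Since the bound 5/4 is ≥ 1, the union bound is uninformative here; it does NOT by itself certify existence.

29·p = 5/4 ≈ 1.2500000; existence NOT certified by the union bound.


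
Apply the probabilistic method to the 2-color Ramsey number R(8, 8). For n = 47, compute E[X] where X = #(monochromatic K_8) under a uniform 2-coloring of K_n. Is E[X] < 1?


E[X] = C(47, 8) · 2^{1 − 28} = 314457495 · 2^{−27} = 314457495/134217728.
As a reduced fraction: E[X] = 314457495/134217728 ≈ 2.342891.
Is E[X] < 1? NO.
Since E[X] ≥ 1, the first-moment bound is inconclusive at n = 47; it does NOT by itself certify R(8, 8) > 47.

E[X] = 314457495/134217728 ≈ 2.342891; E[X] ≥ 1; first-moment method inconclusive here.


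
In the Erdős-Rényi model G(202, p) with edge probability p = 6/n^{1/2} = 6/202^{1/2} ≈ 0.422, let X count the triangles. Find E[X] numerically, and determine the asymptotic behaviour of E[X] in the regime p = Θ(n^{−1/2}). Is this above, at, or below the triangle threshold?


Number of potential triangles: C(202, 3) = 1353400.
Each occurs with probability p³ ≈ (0.422)³ ≈ 7.52362e-02.
By linearity: E[X] = C(202, 3)·p³ ≈ 1353400 · 7.52362e-02 ≈ 101824.637.
Since α = 1/2 < 1, p = c/n^{1/2} ≫ 1/n is above the triangle threshold p ~ 1/n. Asymptotically E[X] ~ (c³/6)·n^{3(1−α)} = (6³/6)·n^{1.5} → ∞; triangles are abundant w.h.p.

E[X] ≈ 101824.637; in regime p = Θ(1/n^{1/2}) E[X] diverges (above the triangle threshold p ~ 1/n).


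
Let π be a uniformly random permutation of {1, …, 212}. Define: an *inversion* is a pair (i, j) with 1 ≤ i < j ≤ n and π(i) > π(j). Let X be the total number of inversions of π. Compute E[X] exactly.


Write X = Σ X_I over the C(212, 2) = 22366 pairs i < j, with X_I the indicator of one inversion.
There are 22366 indicators.
For each fixed pair i < j, the values π(i) and π(j) are two distinct elements of {1, …, 212} in uniformly random order; by symmetry P[π(i) > π(j)] = 1/2.
By linearity: E[X] = 22366 · (1/2) = C(212, 2) · (1/2) = 22366/2 = 11183 ≈ 11183.000000.

E[X] = 11183 = 11183.000000.


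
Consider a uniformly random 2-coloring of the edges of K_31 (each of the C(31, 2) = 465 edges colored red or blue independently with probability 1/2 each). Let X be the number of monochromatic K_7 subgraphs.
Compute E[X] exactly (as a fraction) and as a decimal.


Let X = Σ_S X_S over the C(31, 7) = 2629575 subsets S of size 7, where X_S = 1 if the K_7 on S is monochromatic.
For a fixed S, the K_7 on S has C(7, 2) = 21 edges. P[all 21 edges red] = (1/2)^21, and likewise for blue, so P[monochromatic] = 2·(1/2)^21 = 2^{1 − 21} = 1/1048576.
By linearity: E[X] = C(31, 7) · 2^{1 − 21} = 2629575 · 1/1048576 = 2629575/1048576.
Numerically: E[X] ≈ 2.507758.

E[X] = C(31,7)·2^(1−C(7,2)) = 2629575/1048576 ≈ 2.507758.


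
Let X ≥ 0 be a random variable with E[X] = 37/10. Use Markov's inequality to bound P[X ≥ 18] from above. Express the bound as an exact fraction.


μ = E[X] = 37/10, a = 18.
Markov: P[X ≥ 18] ≤ μ/a = (37/10)/18 = 37/180.
Numerically: ≈ 0.205556.
(Since a = 18 > μ = 3.700000, the bound 37/180 is < 1 and informative.)

P[X ≥ 18] ≤ 37/180 ≈ 0.205556.


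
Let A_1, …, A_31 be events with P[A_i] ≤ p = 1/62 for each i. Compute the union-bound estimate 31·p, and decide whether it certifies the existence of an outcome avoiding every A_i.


Union bound: P[∪_{i=1}^{31} A_i] ≤ Σ_i P[A_i] ≤ 31·p = 31·(1/62) = 1/2.
Numerically: 1/2 ≈ 0.500000.
Is 1/2 < 1? YES.
Since P[∪ A_i] ≤ 1/2 < 1, the complement has P[∩ A_i^c] ≥ 1 − 1/2 = 1/2 > 0, so some outcome avoids every A_i.

31·p = 1/2 ≈ 0.500000; existence CERTIFIED by the union bound.


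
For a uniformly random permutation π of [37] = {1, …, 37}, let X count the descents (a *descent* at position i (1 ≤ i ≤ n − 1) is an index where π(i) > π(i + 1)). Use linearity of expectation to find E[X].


Write X = Σ X_I over i = 1, …, 36, with X_I the indicator of one descent.
There are 36 indicators.
For each fixed i, the pair (π(i), π(i+1)) is a uniformly random ordered pair of distinct values from {1, …, 37}; by symmetry P[π(i) > π(i+1)] = 1/2.
By linearity: E[X] = 36 · (1/2) = (37 − 1) · (1/2) = 18 ≈ 18.000000.

E[X] = 18 = 18.000000.


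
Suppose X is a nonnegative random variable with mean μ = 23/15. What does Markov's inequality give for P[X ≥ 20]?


μ = E[X] = 23/15, a = 20.
Markov: P[X ≥ 20] ≤ μ/a = (23/15)/20 = 23/300.
Numerically: ≈ 0.07667.
(Since a = 20 > μ = 1.53333, the bound 23/300 is < 1 and informative.)

P[X ≥ 20] ≤ 23/300 ≈ 0.07667.


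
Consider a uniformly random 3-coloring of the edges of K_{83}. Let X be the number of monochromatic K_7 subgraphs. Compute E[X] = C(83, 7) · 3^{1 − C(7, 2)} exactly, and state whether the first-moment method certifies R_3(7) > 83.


E[X] = C(83, 7) · 3^{1 − 21} = 4151918628 · 3^{−20} = 4151918628/3486784401.
As a reduced fraction: E[X] = 153774764/129140163 ≈ 1.190759.
Is E[X] < 1? NO.
Since E[X] ≥ 1, the first-moment bound is inconclusive at n = 83; it does NOT by itself certify R_3(7) > 83.

E[X] = 153774764/129140163 ≈ 1.190759; E[X] ≥ 1; first-moment method inconclusive here.


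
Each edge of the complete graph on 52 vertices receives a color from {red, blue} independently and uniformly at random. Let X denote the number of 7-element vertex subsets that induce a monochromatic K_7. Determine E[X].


Let X = Σ_S X_S over the C(52, 7) = 133784560 subsets S of size 7, where X_S = 1 if the K_7 on S is monochromatic.
For a fixed S, the K_7 on S has C(7, 2) = 21 edges. P[all 21 edges red] = (1/2)^21, and likewise for blue, so P[monochromatic] = 2·(1/2)^21 = 2^{1 − 21} = 1/1048576.
By linearity of expectation: E[X] = C(52, 7) · 2^{1 − 21} = 133784560 · 1/1048576 = 8361535/65536.
Numerically: E[X] ≈ 127.586899.

E[X] = C(52,7)·2^(1−C(7,2)) = 8361535/65536 ≈ 127.586899.


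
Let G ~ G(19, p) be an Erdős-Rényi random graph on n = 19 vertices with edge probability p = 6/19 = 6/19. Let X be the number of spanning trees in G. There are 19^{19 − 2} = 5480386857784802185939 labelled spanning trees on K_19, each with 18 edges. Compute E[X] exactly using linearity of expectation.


K_19 has 19^{19 − 2} = 5480386857784802185939 labelled spanning trees.
For each such spanning tree H, let X_H = 1 if all 18 edges of H are present in G. Then P[X_H = 1] = p^{18} = (6/19)^{18} = 101559956668416/104127350297911241532841.
By linearity: E[X] = Σ_H E[X_H] = 5480386857784802185939 · p^{18} = 5480386857784802185939 · 101559956668416/104127350297911241532841 = 101559956668416/19.
Numerically: E[X] ≈ 5.35e+12.

E[X] = 5480386857784802185939 · (6/19)^{18} = 101559956668416/19 ≈ 5.35e+12.


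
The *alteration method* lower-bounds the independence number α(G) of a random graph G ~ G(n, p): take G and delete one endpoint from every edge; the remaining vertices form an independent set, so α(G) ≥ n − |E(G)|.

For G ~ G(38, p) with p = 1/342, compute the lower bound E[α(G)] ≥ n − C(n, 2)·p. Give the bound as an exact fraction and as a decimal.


E[|E(G)|] = C(38, 2)·p = 703 · (1/342) = 37/18.
E[α(G)] ≥ n − E[|E(G)|] = 38 − 37/18 = 647/18.
Numerically: ≈ 35.944.
(This is only a lower bound; the true E[α(G)] may be larger.)

E[α(G)] ≥ 647/18 ≈ 35.944.


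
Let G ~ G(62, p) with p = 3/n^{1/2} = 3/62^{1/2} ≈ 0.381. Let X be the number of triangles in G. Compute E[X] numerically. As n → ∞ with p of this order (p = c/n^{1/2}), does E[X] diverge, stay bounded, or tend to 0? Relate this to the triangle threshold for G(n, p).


Number of potential triangles: C(62, 3) = 37820.
Each occurs with probability p³ ≈ (0.381)³ ≈ 5.5306507e-02.
By linearity: E[X] = C(62, 3)·p³ ≈ 37820 · 5.5306507e-02 ≈ 2091.69209.
Since α = 1/2 < 1, p = c/n^{1/2} ≫ 1/n is above the triangle threshold p ~ 1/n. Asymptotically E[X] ~ (c³/6)·n^{3(1−α)} = (3³/6)·n^{1.5} → ∞; triangles are abundant w.h.p.

E[X] ≈ 2091.69209; in regime p = Θ(1/n^{1/2}) E[X] diverges (above the triangle threshold p ~ 1/n).


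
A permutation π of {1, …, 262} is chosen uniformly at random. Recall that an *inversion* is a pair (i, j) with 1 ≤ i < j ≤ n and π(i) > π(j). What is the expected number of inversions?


Write X = Σ X_I over the C(262, 2) = 34191 pairs i < j, with X_I the indicator of one inversion.
There are 34191 indicators.
For each fixed pair i < j, the values π(i) and π(j) are two distinct elements of {1, …, 262} in uniformly random order; by symmetry P[π(i) > π(j)] = 1/2.
By linearity: E[X] = 34191 · (1/2) = C(262, 2) · (1/2) = 34191/2 = 34191/2 ≈ 17095.50000.

E[X] = 34191/2 = 17095.50000.


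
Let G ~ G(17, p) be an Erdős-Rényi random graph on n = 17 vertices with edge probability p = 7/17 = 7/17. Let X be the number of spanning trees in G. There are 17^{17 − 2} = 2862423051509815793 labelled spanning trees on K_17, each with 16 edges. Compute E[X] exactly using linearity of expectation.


K_17 has 17^{17 − 2} = 2862423051509815793 labelled spanning trees.
For each such spanning tree H, let X_H = 1 if all 16 edges of H are present in G. Then P[X_H = 1] = p^{16} = (7/17)^{16} = 33232930569601/48661191875666868481.
By linearity of expectation: E[X] = Σ_H E[X_H] = 2862423051509815793 · p^{16} = 2862423051509815793 · 33232930569601/48661191875666868481 = 33232930569601/17.
Numerically: E[X] ≈ 1.95488e+12.

E[X] = 2862423051509815793 · (7/17)^{16} = 33232930569601/17 ≈ 1.95488e+12.


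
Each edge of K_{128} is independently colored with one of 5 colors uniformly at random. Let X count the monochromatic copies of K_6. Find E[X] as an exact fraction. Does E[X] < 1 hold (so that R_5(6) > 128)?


E[X] = C(128, 6) · 5^{1 − 15} = 5423611200 · 5^{−14} = 5423611200/6103515625.
As a reduced fraction: E[X] = 216944448/244140625 ≈ 0.889.
Is E[X] < 1? YES.
Since E[X] < 1, there exists a 5-coloring of K_{128} with no monochromatic K_6; hence R_5(6) > 128.

E[X] = 216944448/244140625 ≈ 0.889; E[X] < 1, so R_5(6) > 128.


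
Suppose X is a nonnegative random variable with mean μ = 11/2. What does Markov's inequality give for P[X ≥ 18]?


μ = E[X] = 11/2, a = 18.
Markov: P[X ≥ 18] ≤ μ/a = (11/2)/18 = 11/36.
Numerically: ≈ 0.30556.
(Since a = 18 > μ = 5.50000, the bound 11/36 is < 1 and informative.)

P[X ≥ 18] ≤ 11/36 ≈ 0.30556.


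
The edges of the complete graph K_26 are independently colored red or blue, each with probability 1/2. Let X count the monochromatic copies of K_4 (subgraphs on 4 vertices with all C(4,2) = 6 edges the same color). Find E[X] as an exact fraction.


Let X = Σ_S X_S over the C(26, 4) = 14950 subsets S of size 4, where X_S = 1 if the K_4 on S is monochromatic.
For a fixed S, the K_4 on S has C(4, 2) = 6 edges. P[all 6 edges red] = (1/2)^6, and likewise for blue, so P[monochromatic] = 2·(1/2)^6 = 2^{1 − 6} = 1/32.
Summing: E[X] = C(26, 4) · 2^{1 − 6} = 14950 · 1/32 = 7475/16.
Numerically: E[X] ≈ 467.187500.

E[X] = C(26,4)·2^(1−C(4,2)) = 7475/16 ≈ 467.187500.


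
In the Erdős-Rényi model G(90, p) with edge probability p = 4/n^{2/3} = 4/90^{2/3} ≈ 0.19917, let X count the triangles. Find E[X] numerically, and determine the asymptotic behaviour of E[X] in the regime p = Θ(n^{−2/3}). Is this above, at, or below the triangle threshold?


Number of potential triangles: C(90, 3) = 117480.
Each occurs with probability p³ ≈ (0.19917)³ ≈ 7.9012346e-03.
By linearity: E[X] = C(90, 3)·p³ ≈ 117480 · 7.9012346e-03 ≈ 928.23704.
Since α = 2/3 < 1, p = c/n^{2/3} ≫ 1/n is above the triangle threshold p ~ 1/n. Asymptotically E[X] ~ (c³/6)·n^{3(1−α)} = (4³/6)·n^{1} → ∞; triangles are abundant w.h.p.

E[X] ≈ 928.23704; in regime p = Θ(1/n^{2/3}) E[X] diverges (above the triangle threshold p ~ 1/n).


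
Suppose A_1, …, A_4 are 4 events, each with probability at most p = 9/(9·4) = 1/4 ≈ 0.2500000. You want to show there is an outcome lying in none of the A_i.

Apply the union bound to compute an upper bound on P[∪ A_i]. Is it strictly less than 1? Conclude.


Union bound: P[∪_{i=1}^{4} A_i] ≤ Σ_i P[A_i] ≤ 4·p = 4·(1/4) = 1.
Numerically: 1 ≈ 1.0000000.
Is 1 < 1? NO.
Since the bound 1 is ≥ 1, the union bound is uninformative here; it does NOT by itself certify existence.

4·p = 1 ≈ 1.0000000; existence NOT certified by the union bound.


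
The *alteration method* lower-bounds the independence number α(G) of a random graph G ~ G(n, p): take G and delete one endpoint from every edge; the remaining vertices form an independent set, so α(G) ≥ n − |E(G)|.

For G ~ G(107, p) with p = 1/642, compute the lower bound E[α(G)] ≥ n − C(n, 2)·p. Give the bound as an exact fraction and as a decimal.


E[|E(G)|] = C(107, 2)·p = 5671 · (1/642) = 53/6.
E[α(G)] ≥ n − E[|E(G)|] = 107 − 53/6 = 589/6.
Numerically: ≈ 98.166667.
(This is only a lower bound; the true E[α(G)] may be larger.)

E[α(G)] ≥ 589/6 ≈ 98.166667.


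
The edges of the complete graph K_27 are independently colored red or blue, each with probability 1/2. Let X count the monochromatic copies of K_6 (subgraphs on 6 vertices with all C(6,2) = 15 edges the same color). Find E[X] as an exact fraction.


Let X = Σ_S X_S over the C(27, 6) = 296010 subsets S of size 6, where X_S = 1 if the K_6 on S is monochromatic.
For a fixed S, the K_6 on S has C(6, 2) = 15 edges. P[all 15 edges red] = (1/2)^15, and likewise for blue, so P[monochromatic] = 2·(1/2)^15 = 2^{1 − 15} = 1/16384.
By linearity: E[X] = C(27, 6) · 2^{1 − 15} = 296010 · 1/16384 = 148005/8192.
Numerically: E[X] ≈ 18.067017.

E[X] = C(27,6)·2^(1−C(6,2)) = 148005/8192 ≈ 18.067017.


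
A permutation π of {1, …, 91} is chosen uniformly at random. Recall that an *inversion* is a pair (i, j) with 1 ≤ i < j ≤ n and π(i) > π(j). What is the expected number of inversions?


Write X = Σ X_I over the C(91, 2) = 4095 pairs i < j, with X_I the indicator of one inversion.
There are 4095 indicators.
For each fixed pair i < j, the values π(i) and π(j) are two distinct elements of {1, …, 91} in uniformly random order; by symmetry P[π(i) > π(j)] = 1/2.
By linearity: E[X] = 4095 · (1/2) = C(91, 2) · (1/2) = 4095/2 = 4095/2 ≈ 2047.500000.

E[X] = 4095/2 = 2047.500000.


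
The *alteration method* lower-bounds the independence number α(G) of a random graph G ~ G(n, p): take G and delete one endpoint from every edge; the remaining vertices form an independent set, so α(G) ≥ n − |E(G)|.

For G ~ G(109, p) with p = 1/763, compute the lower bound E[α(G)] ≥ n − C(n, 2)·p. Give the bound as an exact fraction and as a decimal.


E[|E(G)|] = C(109, 2)·p = 5886 · (1/763) = 54/7.
E[α(G)] ≥ n − E[|E(G)|] = 109 − 54/7 = 709/7.
Numerically: ≈ 101.286.
(This is only a lower bound; the true E[α(G)] may be larger.)

E[α(G)] ≥ 709/7 ≈ 101.286.


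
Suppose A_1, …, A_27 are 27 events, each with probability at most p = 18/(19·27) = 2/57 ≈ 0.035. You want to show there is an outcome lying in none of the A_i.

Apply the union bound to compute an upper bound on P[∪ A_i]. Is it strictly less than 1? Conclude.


Union bound: P[∪_{i=1}^{27} A_i] ≤ Σ_i P[A_i] ≤ 27·p = 27·(2/57) = 18/19.
Numerically: 18/19 ≈ 0.947.
Is 18/19 < 1? YES.
Since P[∪ A_i] ≤ 18/19 < 1, the complement has P[∩ A_i^c] ≥ 1 − 18/19 = 1/19 > 0, so some outcome avoids every A_i.

27·p = 18/19 ≈ 0.947; existence CERTIFIED by the union bound.


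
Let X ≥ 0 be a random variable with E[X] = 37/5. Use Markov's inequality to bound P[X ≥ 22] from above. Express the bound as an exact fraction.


μ = E[X] = 37/5, a = 22.
Markov: P[X ≥ 22] ≤ μ/a = (37/5)/22 = 37/110.
Numerically: ≈ 0.336364.
(Since a = 22 > μ = 7.400000, the bound 37/110 is < 1 and informative.)

P[X ≥ 22] ≤ 37/110 ≈ 0.336364.


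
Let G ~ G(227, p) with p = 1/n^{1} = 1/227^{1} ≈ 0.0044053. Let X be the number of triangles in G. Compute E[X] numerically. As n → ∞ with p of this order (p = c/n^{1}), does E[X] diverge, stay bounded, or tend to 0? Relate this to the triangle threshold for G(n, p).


Number of potential triangles: C(227, 3) = 1923825.
Each occurs with probability p³ ≈ (0.0044053)³ ≈ 8.5491400e-08.
By linearity: E[X] = C(227, 3)·p³ ≈ 1923825 · 8.5491400e-08 ≈ 0.16447.
Here α = 1, so p = 1/n is exactly at the triangle threshold p ~ 1/n. Asymptotically E[X] → c³/6 = 1³/6 = 1/6 ≈ 0.16667, a bounded constant. In this regime the triangle count is asymptotically Poisson(c³/6).

E[X] ≈ 0.16447; in regime p = Θ(1/n^{1}) E[X] stays bounded (at the triangle threshold p ~ 1/n).


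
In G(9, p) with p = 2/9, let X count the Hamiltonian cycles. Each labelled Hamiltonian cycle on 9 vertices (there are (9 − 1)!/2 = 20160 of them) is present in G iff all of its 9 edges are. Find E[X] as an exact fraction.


K_9 has (9 − 1)!/2 = 20160 labelled Hamiltonian cycles.
For each such Hamiltonian cycle H, let X_H = 1 if all 9 edges of H are present in G. Then P[X_H = 1] = p^{9} = (2/9)^{9} = 512/387420489.
By linearity of expectation: E[X] = Σ_H E[X_H] = 20160 · p^{9} = 20160 · 512/387420489 = 1146880/43046721.
Numerically: E[X] ≈ 0.0266427.

E[X] = 20160 · (2/9)^{9} = 1146880/43046721 ≈ 0.0266427.


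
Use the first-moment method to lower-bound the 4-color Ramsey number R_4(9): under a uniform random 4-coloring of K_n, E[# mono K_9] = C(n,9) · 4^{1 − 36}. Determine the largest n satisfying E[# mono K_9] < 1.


We need C(n, 9) · 4^{1 − 36} < 1, i.e. C(n, 9) < 4^{36 − 1} = 1180591620717411303424.
Check values of n near the boundary:
  n = 913: C(913, 9) = 1167605542753639808390; 1167605542753639808390 < 1180591620717411303424? YES
  n = 914: C(914, 9) = 1179217089587653905932; 1179217089587653905932 < 1180591620717411303424? YES
  n = 915: C(915, 9) = 1190931166636537885130; 1190931166636537885130 < 1180591620717411303424? NO
The largest n with C(n, 9) < 1180591620717411303424 is n = 914 (where E[X] = 294804272396913476483/295147905179352825856 ≈ 0.9988357). Hence R_4(9) > 914, i.e. R_4(9) ≥ 915.

Largest n = 914; hence R_4(9) > 914.


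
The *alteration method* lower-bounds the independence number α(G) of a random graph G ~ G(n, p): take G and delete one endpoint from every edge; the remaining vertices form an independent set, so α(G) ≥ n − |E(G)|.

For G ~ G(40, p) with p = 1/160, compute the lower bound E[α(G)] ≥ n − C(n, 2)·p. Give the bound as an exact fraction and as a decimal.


E[|E(G)|] = C(40, 2)·p = 780 · (1/160) = 39/8.
E[α(G)] ≥ n − E[|E(G)|] = 40 − 39/8 = 281/8.
Numerically: ≈ 35.12500.
(This is only a lower bound; the true E[α(G)] may be larger.)

E[α(G)] ≥ 281/8 ≈ 35.12500.
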